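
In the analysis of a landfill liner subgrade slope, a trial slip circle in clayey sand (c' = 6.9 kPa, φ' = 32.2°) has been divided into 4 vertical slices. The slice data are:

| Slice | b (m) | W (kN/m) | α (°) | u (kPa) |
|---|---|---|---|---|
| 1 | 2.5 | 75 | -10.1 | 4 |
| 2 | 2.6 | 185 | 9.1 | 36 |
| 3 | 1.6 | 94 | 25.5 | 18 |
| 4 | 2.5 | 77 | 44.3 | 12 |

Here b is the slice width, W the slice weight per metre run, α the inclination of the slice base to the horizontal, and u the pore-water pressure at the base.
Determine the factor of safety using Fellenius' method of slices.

Ordinary method of slices: FS = Σ[c'·Δl_i + (W_i cosα_i − u_i·Δl_i)·tanφ'] / Σ W_i sinα_i, with Δl_i = b_i / cosα_i.
Slice 1: Δl = 2.5/cos(-10.1°) = 2.539 m; N'_1 = 75·cos(-10.1°) − 4·2.539 = 63.7; c'Δl = 17.52; W sinα = -13.2
Slice 2: Δl = 2.6/cos9.1° = 2.633 m; N'_2 = 185·cos9.1° − 36·2.633 = 87.9; c'Δl = 18.17; W sinα = 29.3
Slice 3: Δl = 1.6/cos25.5° = 1.773 m; N'_3 = 94·cos25.5° − 18·1.773 = 52.9; c'Δl = 12.23; W sinα = 40.5
Slice 4: Δl = 2.5/cos44.3° = 3.493 m; N'_4 = 77·cos44.3° − 12·3.493 = 13.2; c'Δl = 24.10; W sinα = 53.8
Σc'Δl = 72.0 kN/m; ΣN' = 217.7 kN/m; ΣW sinα = 110.4 kN/m
Resisting = 72.0 + 217.7·tan32.2° = 72.0 + 137.1 = 209.1 kN/m
FS = 209.1 / 110.4 = 1.895

FS = 1.89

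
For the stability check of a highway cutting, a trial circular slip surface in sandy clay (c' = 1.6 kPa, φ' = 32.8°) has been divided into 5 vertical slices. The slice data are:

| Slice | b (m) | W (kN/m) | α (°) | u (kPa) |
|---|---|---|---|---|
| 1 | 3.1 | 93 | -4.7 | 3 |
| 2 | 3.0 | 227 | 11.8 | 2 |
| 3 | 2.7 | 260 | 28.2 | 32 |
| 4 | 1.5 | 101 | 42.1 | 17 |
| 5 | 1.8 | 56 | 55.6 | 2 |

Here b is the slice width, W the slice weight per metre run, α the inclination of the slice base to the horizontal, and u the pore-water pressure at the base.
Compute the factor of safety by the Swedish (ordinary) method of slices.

Ordinary method of slices: FS = Σ[c'·Δl_i + (W_i cosα_i − u_i·Δl_i)·tanφ'] / Σ W_i sinα_i, with Δl_i = b_i / cosα_i.
Slice 1: Δl = 3.1/cos(-4.7°) = 3.110 m; N'_1 = 93·cos(-4.7°) − 3·3.110 = 83.4; c'Δl = 4.98; W sinα = -7.6
Slice 2: Δl = 3.0/cos11.8° = 3.065 m; N'_2 = 227·cos11.8° − 2·3.065 = 216.1; c'Δl = 4.90; W sinα = 46.4
Slice 3: Δl = 2.7/cos28.2° = 3.064 m; N'_3 = 260·cos28.2° − 32·3.064 = 131.1; c'Δl = 4.90; W sinα = 122.9
Slice 4: Δl = 1.5/cos42.1° = 2.022 m; N'_4 = 101·cos42.1° − 17·2.022 = 40.6; c'Δl = 3.23; W sinα = 67.7
Slice 5: Δl = 1.8/cos55.6° = 3.186 m; N'_5 = 56·cos55.6° − 2·3.186 = 25.3; c'Δl = 5.10; W sinα = 46.2
Σc'Δl = 23.1 kN/m; ΣN' = 496.4 kN/m; ΣW sinα = 275.6 kN/m
Resisting = 23.1 + 496.4·tan32.8° = 23.1 + 319.9 = 343.0 kN/m
FS = 343.0 / 275.6 = 1.245

FS = 1.24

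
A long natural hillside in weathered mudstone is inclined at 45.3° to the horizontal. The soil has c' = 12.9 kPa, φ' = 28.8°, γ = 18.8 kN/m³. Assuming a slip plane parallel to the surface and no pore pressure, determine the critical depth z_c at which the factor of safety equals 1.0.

z_c = 3.01 m

Setting FS = 1.00 in FS = [c' + γz cos²β tanφ'] / [γz sinβ cosβ] and solving for z:
z = c' / [γ cosβ (FS·sinβ − cosβ·tanφ')]
  = 12.9 / [18.8·cos45.3°·(1.00·sin45.3° − cos45.3°·tan28.8°)]
  = 12.9 / [18.8·0.7034·(1.00·0.7108 − 0.7034·0.5498)]
  = 12.9 / 4.2859 = 3.010 m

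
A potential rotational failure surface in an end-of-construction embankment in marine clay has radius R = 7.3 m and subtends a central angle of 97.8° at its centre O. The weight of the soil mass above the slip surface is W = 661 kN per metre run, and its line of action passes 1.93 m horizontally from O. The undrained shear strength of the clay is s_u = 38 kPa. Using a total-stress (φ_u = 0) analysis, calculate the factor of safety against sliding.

FS = 2.71

Taking moments about the centre O, the resisting moment is provided by the undrained shear strength acting along the arc:
Arc length L_a = R·θ = 7.3·(97.8°·π/180) = 7.3·1.7069 = 12.46 m
M_R = s_u·L_a·R = 38·12.46·7.3 = 3456.6 kN·m/m
M_D = W·d = 661·1.93 = 1275.7 kN·m/m
FS = M_R / M_D = 3456.6 / 1275.7 = 2.709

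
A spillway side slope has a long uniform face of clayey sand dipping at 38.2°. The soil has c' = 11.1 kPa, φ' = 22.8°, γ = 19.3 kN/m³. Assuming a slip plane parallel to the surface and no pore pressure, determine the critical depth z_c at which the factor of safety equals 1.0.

z_c = 2.54 m

Setting FS = 1.00 in FS = [c' + γz cos²β tanφ'] / [γz sinβ cosβ] and solving for z:
z = c' / [γ cosβ (FS·sinβ − cosβ·tanφ')]
  = 11.1 / [19.3·cos38.2°·(1.00·sin38.2° − cos38.2°·tan22.8°)]
  = 11.1 / [19.3·0.7859·(1.00·0.6184 − 0.7859·0.4204)]
  = 11.1 / 4.3691 = 2.541 m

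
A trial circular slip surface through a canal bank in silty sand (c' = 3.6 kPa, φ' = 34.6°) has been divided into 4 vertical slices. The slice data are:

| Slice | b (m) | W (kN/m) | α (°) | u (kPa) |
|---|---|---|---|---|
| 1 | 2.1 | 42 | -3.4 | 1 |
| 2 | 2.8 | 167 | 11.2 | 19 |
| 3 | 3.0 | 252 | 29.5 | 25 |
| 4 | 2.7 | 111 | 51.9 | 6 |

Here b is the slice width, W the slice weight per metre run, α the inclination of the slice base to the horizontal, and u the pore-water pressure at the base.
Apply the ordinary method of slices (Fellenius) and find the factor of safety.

FS = 1.12

Ordinary method of slices: FS = Σ[c'·Δl_i + (W_i cosα_i − u_i·Δl_i)·tanφ'] / Σ W_i sinα_i, with Δl_i = b_i / cosα_i.
Slice 1: Δl = 2.1/cos(-3.4°) = 2.104 m; N'_1 = 42·cos(-3.4°) − 1·2.104 = 39.8; c'Δl = 7.57; W sinα = -2.5
Slice 2: Δl = 2.8/cos11.2° = 2.854 m; N'_2 = 167·cos11.2° − 19·2.854 = 109.6; c'Δl = 10.28; W sinα = 32.4
Slice 3: Δl = 3.0/cos29.5° = 3.447 m; N'_3 = 252·cos29.5° − 25·3.447 = 133.2; c'Δl = 12.41; W sinα = 124.1
Slice 4: Δl = 2.7/cos51.9° = 4.376 m; N'_4 = 111·cos51.9° − 6·4.376 = 42.2; c'Δl = 15.75; W sinα = 87.3
Σc'Δl = 46.0 kN/m; ΣN' = 324.8 kN/m; ΣW sinα = 241.4 kN/m
Resisting = 46.0 + 324.8·tan34.6° = 46.0 + 224.1 = 270.1 kN/m
FS = 270.1 / 241.4 = 1.119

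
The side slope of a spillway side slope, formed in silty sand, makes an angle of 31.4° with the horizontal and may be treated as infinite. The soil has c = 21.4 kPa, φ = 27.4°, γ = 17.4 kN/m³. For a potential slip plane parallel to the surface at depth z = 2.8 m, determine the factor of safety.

FS = 1.84

For an infinite slope with a slip plane parallel to the surface (no pore pressure): FS = [c + γz cos²β tanφ] / [γz sinβ cosβ].
γz = 17.4·2.8 = 48.72 kN/m²
Numerator = 21.4 + 48.72·cos²31.4°·tan27.4° = 21.4 + 48.72·0.7285·0.5184 = 39.799 kPa
Denominator = 48.72·sin31.4°·cos31.4° = 48.72·0.5210·0.8536 = 21.666 kPa
FS = 39.799 / 21.666 = 1.837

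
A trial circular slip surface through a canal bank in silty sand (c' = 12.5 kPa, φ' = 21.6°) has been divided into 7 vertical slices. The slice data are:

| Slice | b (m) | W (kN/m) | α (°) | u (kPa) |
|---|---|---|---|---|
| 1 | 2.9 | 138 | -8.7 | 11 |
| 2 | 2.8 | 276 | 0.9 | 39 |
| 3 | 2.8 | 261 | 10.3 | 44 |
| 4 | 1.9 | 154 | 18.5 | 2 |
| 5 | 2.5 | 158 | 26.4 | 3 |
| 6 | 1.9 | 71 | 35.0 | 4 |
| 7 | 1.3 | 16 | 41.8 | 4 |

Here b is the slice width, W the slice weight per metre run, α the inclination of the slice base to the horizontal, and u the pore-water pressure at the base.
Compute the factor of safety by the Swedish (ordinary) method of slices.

FS = 2.53

Ordinary method of slices: FS = Σ[c'·Δl_i + (W_i cosα_i − u_i·Δl_i)·tanφ'] / Σ W_i sinα_i, with Δl_i = b_i / cosα_i.
Slice 1: Δl = 2.9/cos(-8.7°) = 2.934 m; N'_1 = 138·cos(-8.7°) − 11·2.934 = 104.1; c'Δl = 36.67; W sinα = -20.9
Slice 2: Δl = 2.8/cos0.9° = 2.800 m; N'_2 = 276·cos0.9° − 39·2.800 = 166.8; c'Δl = 35.00; W sinα = 4.3
Slice 3: Δl = 2.8/cos10.3° = 2.846 m; N'_3 = 261·cos10.3° − 44·2.846 = 131.6; c'Δl = 35.57; W sinα = 46.7
Slice 4: Δl = 1.9/cos18.5° = 2.004 m; N'_4 = 154·cos18.5° − 2·2.004 = 142.0; c'Δl = 25.04; W sinα = 48.9
Slice 5: Δl = 2.5/cos26.4° = 2.791 m; N'_5 = 158·cos26.4° − 3·2.791 = 133.1; c'Δl = 34.89; W sinα = 70.3
Slice 6: Δl = 1.9/cos35.0° = 2.319 m; N'_6 = 71·cos35.0° − 4·2.319 = 48.9; c'Δl = 28.99; W sinα = 40.7
Slice 7: Δl = 1.3/cos41.8° = 1.744 m; N'_7 = 16·cos41.8° − 4·1.744 = 5.0; c'Δl = 21.80; W sinα = 10.7
Σc'Δl = 218.0 kN/m; ΣN' = 731.5 kN/m; ΣW sinα = 200.6 kN/m
Resisting = 218.0 + 731.5·tan21.6° = 218.0 + 289.6 = 507.6 kN/m
FS = 507.6 / 200.6 = 2.530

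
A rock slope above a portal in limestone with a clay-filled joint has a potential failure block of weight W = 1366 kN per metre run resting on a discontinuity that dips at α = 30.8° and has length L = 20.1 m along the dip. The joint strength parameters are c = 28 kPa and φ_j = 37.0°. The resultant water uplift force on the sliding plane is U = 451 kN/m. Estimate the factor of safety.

FS = 1.58

Resolving the block weight along and normal to the plane and applying the Mohr–Coulomb strength on the joint:
N' = W cosα − U = 1366·cos30.8° − 451 = 722.3 kN/m
Driving force T = W sinα = 1366·sin30.8° = 699.5 kN/m
Resisting force R = c·L + N'·tanφ_j = 28·20.1 + 722.3·tan37.0° = 562.8 + 544.3 = 1107.1 kN/m
FS = R / T = 1107.1 / 699.5 = 1.583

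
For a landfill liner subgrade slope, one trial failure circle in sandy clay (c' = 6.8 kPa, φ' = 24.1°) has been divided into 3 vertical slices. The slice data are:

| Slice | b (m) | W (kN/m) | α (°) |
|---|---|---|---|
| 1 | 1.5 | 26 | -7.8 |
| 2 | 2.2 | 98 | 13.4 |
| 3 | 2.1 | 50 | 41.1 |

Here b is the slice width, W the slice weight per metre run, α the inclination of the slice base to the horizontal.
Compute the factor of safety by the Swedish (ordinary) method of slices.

FS = 2.22

Ordinary method of slices: FS = Σ[c'·Δl_i + (W_i cosα_i)·tanφ'] / Σ W_i sinα_i, with Δl_i = b_i / cosα_i.
Slice 1: Δl = 1.5/cos(-7.8°) = 1.514 m; N'_1 = 26·cos(-7.8°) = 25.8; c'Δl = 10.30; W sinα = -3.5
Slice 2: Δl = 2.2/cos13.4° = 2.262 m; N'_2 = 98·cos13.4° = 95.3; c'Δl = 15.38; W sinα = 22.7
Slice 3: Δl = 2.1/cos41.1° = 2.787 m; N'_3 = 50·cos41.1° = 37.7; c'Δl = 18.95; W sinα = 32.9
Σc'Δl = 44.6 kN/m; ΣN' = 158.8 kN/m; ΣW sinα = 52.1 kN/m
Resisting = 44.6 + 158.8·tan24.1° = 44.6 + 71.0 = 115.6 kN/m
FS = 115.6 / 52.1 = 2.222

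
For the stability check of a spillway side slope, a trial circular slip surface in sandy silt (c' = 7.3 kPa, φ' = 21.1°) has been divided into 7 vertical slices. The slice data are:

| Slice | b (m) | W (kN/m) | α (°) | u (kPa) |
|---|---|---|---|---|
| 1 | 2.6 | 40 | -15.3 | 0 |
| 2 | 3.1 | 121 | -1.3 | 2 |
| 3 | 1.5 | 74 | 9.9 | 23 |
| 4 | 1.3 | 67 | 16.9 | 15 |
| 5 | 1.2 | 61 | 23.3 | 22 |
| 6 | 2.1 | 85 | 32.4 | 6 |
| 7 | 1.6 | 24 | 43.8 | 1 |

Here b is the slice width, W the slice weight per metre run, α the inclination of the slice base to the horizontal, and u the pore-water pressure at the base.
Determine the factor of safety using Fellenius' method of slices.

FS = 2.25

Ordinary method of slices: FS = Σ[c'·Δl_i + (W_i cosα_i − u_i·Δl_i)·tanφ'] / Σ W_i sinα_i, with Δl_i = b_i / cosα_i.
Slice 1: Δl = 2.6/cos(-15.3°) = 2.696 m; N'_1 = 40·cos(-15.3°) − 0·2.696 = 38.6; c'Δl = 19.68; W sinα = -10.6
Slice 2: Δl = 3.1/cos(-1.3°) = 3.101 m; N'_2 = 121·cos(-1.3°) − 2·3.101 = 114.8; c'Δl = 22.64; W sinα = -2.7
Slice 3: Δl = 1.5/cos9.9° = 1.523 m; N'_3 = 74·cos9.9° − 23·1.523 = 37.9; c'Δl = 11.12; W sinα = 12.7
Slice 4: Δl = 1.3/cos16.9° = 1.359 m; N'_4 = 67·cos16.9° − 15·1.359 = 43.7; c'Δl = 9.92; W sinα = 19.5
Slice 5: Δl = 1.2/cos23.3° = 1.307 m; N'_5 = 61·cos23.3° − 22·1.307 = 27.3; c'Δl = 9.54; W sinα = 24.1
Slice 6: Δl = 2.1/cos32.4° = 2.487 m; N'_6 = 85·cos32.4° − 6·2.487 = 56.8; c'Δl = 18.16; W sinα = 45.5
Slice 7: Δl = 1.6/cos43.8° = 2.217 m; N'_7 = 24·cos43.8° − 1·2.217 = 15.1; c'Δl = 16.18; W sinα = 16.6
Σc'Δl = 107.2 kN/m; ΣN' = 334.2 kN/m; ΣW sinα = 105.2 kN/m
Resisting = 107.2 + 334.2·tan21.1° = 107.2 + 129.0 = 236.2 kN/m
FS = 236.2 / 105.2 = 2.245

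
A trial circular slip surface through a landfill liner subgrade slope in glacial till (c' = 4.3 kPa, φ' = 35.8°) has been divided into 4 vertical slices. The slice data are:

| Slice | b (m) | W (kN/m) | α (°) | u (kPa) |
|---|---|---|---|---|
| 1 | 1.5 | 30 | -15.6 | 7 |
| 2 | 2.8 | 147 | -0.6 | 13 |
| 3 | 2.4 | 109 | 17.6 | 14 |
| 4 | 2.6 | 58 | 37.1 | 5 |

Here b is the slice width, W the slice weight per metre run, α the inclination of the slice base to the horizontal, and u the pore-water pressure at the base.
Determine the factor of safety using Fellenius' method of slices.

FS = 3.56

Ordinary method of slices: FS = Σ[c'·Δl_i + (W_i cosα_i − u_i·Δl_i)·tanφ'] / Σ W_i sinα_i, with Δl_i = b_i / cosα_i.
Slice 1: Δl = 1.5/cos(-15.6°) = 1.557 m; N'_1 = 30·cos(-15.6°) − 7·1.557 = 18.0; c'Δl = 6.70; W sinα = -8.1
Slice 2: Δl = 2.8/cos(-0.6°) = 2.800 m; N'_2 = 147·cos(-0.6°) − 13·2.800 = 110.6; c'Δl = 12.04; W sinα = -1.5
Slice 3: Δl = 2.4/cos17.6° = 2.518 m; N'_3 = 109·cos17.6° − 14·2.518 = 68.6; c'Δl = 10.83; W sinα = 33.0
Slice 4: Δl = 2.6/cos37.1° = 3.260 m; N'_4 = 58·cos37.1° − 5·3.260 = 30.0; c'Δl = 14.02; W sinα = 35.0
Σc'Δl = 43.6 kN/m; ΣN' = 227.2 kN/m; ΣW sinα = 58.3 kN/m
Resisting = 43.6 + 227.2·tan35.8° = 43.6 + 163.9 = 207.4 kN/m
FS = 207.4 / 58.3 = 3.556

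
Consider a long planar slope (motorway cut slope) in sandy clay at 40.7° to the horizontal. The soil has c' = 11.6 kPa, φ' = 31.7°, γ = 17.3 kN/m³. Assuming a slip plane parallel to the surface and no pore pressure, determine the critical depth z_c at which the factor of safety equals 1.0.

Setting FS = 1.00 in FS = [c' + γz cos²β tanφ'] / [γz sinβ cosβ] and solving for z:
z = c' / [γ cosβ (FS·sinβ − cosβ·tanφ')]
  = 11.6 / [17.3·cos40.7°·(1.00·sin40.7° − cos40.7°·tan31.7°)]
  = 11.6 / [17.3·0.7581·(1.00·0.6521 − 0.7581·0.6176)]
  = 11.6 / 2.4115 = 4.810 m

z_c = 4.81 m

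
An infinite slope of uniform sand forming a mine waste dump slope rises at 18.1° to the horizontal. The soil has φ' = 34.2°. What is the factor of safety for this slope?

FS = 2.08

For a dry cohesionless infinite slope the factor of safety is FS = tanφ' / tanβ.
FS = tan34.2° / tan18.1° = 0.6796 / 0.3269 = 2.079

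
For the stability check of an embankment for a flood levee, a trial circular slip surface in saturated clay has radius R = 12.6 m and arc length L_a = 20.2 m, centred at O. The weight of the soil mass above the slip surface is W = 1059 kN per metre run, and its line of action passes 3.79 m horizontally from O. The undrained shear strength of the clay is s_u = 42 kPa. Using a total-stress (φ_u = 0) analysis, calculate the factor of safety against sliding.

FS = 2.66

Taking moments about the centre O, the resisting moment is provided by the undrained shear strength acting along the arc:
M_R = s_u·L_a·R = 42·20.20·12.6 = 10689.8 kN·m/m
M_D = W·d = 1059·3.79 = 4013.6 kN·m/m
FS = M_R / M_D = 10689.8 / 4013.6 = 2.663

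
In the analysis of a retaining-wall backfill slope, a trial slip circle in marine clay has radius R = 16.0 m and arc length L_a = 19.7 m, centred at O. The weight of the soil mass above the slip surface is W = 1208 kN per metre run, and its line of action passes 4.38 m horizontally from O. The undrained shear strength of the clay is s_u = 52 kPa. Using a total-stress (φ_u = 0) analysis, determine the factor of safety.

FS = 3.10

Taking moments about the centre O, the resisting moment is provided by the undrained shear strength acting along the arc:
M_R = s_u·L_a·R = 52·19.70·16.0 = 16390.4 kN·m/m
M_D = W·d = 1208·4.38 = 5291.0 kN·m/m
FS = M_R / M_D = 16390.4 / 5291.0 = 3.098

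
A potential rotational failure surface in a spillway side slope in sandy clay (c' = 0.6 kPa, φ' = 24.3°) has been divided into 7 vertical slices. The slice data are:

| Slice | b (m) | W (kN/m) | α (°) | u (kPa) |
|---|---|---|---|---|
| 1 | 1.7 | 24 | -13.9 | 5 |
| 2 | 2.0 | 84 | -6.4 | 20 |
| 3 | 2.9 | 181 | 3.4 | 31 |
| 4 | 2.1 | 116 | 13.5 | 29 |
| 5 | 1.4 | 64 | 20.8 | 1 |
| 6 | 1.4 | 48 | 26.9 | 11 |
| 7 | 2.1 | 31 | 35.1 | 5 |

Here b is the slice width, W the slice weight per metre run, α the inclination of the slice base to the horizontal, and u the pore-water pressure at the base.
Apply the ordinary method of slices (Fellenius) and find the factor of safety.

Ordinary method of slices: FS = Σ[c'·Δl_i + (W_i cosα_i − u_i·Δl_i)·tanφ'] / Σ W_i sinα_i, with Δl_i = b_i / cosα_i.
Slice 1: Δl = 1.7/cos(-13.9°) = 1.751 m; N'_1 = 24·cos(-13.9°) − 5·1.751 = 14.5; c'Δl = 1.05; W sinα = -5.8
Slice 2: Δl = 2.0/cos(-6.4°) = 2.013 m; N'_2 = 84·cos(-6.4°) − 20·2.013 = 43.2; c'Δl = 1.21; W sinα = -9.4
Slice 3: Δl = 2.9/cos3.4° = 2.905 m; N'_3 = 181·cos3.4° − 31·2.905 = 90.6; c'Δl = 1.74; W sinα = 10.7
Slice 4: Δl = 2.1/cos13.5° = 2.160 m; N'_4 = 116·cos13.5° − 29·2.160 = 50.2; c'Δl = 1.30; W sinα = 27.1
Slice 5: Δl = 1.4/cos20.8° = 1.498 m; N'_5 = 64·cos20.8° − 1·1.498 = 58.3; c'Δl = 0.90; W sinα = 22.7
Slice 6: Δl = 1.4/cos26.9° = 1.570 m; N'_6 = 48·cos26.9° − 11·1.570 = 25.5; c'Δl = 0.94; W sinα = 21.7
Slice 7: Δl = 2.1/cos35.1° = 2.567 m; N'_7 = 31·cos35.1° − 5·2.567 = 12.5; c'Δl = 1.54; W sinα = 17.8
Σc'Δl = 8.7 kN/m; ΣN' = 295.0 kN/m; ΣW sinα = 85.0 kN/m
Resisting = 8.7 + 295.0·tan24.3° = 8.7 + 133.2 = 141.9 kN/m
FS = 141.9 / 85.0 = 1.670

FS = 1.67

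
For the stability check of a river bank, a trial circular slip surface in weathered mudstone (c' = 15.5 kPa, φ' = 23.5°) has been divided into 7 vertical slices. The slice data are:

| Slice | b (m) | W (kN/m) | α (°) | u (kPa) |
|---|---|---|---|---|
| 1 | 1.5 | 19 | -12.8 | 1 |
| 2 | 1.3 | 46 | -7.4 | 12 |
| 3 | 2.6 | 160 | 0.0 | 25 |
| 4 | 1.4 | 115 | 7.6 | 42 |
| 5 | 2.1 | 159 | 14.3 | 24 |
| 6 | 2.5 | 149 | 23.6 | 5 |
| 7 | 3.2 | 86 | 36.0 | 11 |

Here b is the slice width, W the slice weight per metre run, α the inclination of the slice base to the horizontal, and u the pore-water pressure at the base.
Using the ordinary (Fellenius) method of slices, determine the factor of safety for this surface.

FS = 2.84

Ordinary method of slices: FS = Σ[c'·Δl_i + (W_i cosα_i − u_i·Δl_i)·tanφ'] / Σ W_i sinα_i, with Δl_i = b_i / cosα_i.
Slice 1: Δl = 1.5/cos(-12.8°) = 1.538 m; N'_1 = 19·cos(-12.8°) − 1·1.538 = 17.0; c'Δl = 23.84; W sinα = -4.2
Slice 2: Δl = 1.3/cos(-7.4°) = 1.311 m; N'_2 = 46·cos(-7.4°) − 12·1.311 = 29.9; c'Δl = 20.32; W sinα = -5.9
Slice 3: Δl = 2.6/cos0.0° = 2.600 m; N'_3 = 160·cos0.0° − 25·2.600 = 95.0; c'Δl = 40.30; W sinα = 0.0
Slice 4: Δl = 1.4/cos7.6° = 1.412 m; N'_4 = 115·cos7.6° − 42·1.412 = 54.7; c'Δl = 21.89; W sinα = 15.2
Slice 5: Δl = 2.1/cos14.3° = 2.167 m; N'_5 = 159·cos14.3° − 24·2.167 = 102.1; c'Δl = 33.59; W sinα = 39.3
Slice 6: Δl = 2.5/cos23.6° = 2.728 m; N'_6 = 149·cos23.6° − 5·2.728 = 122.9; c'Δl = 42.29; W sinα = 59.7
Slice 7: Δl = 3.2/cos36.0° = 3.955 m; N'_7 = 86·cos36.0° − 11·3.955 = 26.1; c'Δl = 61.31; W sinα = 50.5
Σc'Δl = 243.5 kN/m; ΣN' = 447.6 kN/m; ΣW sinα = 154.5 kN/m
Resisting = 243.5 + 447.6·tan23.5° = 243.5 + 194.6 = 438.1 kN/m
FS = 438.1 / 154.5 = 2.835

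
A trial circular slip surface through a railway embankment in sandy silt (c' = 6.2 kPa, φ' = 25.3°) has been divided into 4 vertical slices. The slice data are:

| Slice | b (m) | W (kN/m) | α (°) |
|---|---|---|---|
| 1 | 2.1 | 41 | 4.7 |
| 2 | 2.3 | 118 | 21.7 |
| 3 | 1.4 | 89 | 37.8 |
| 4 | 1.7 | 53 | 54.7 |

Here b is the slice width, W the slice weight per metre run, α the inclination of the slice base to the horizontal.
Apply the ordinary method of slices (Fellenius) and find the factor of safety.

Ordinary method of slices: FS = Σ[c'·Δl_i + (W_i cosα_i)·tanφ'] / Σ W_i sinα_i, with Δl_i = b_i / cosα_i.
Slice 1: Δl = 2.1/cos4.7° = 2.107 m; N'_1 = 41·cos4.7° = 40.9; c'Δl = 13.06; W sinα = 3.4
Slice 2: Δl = 2.3/cos21.7° = 2.475 m; N'_2 = 118·cos21.7° = 109.6; c'Δl = 15.35; W sinα = 43.6
Slice 3: Δl = 1.4/cos37.8° = 1.772 m; N'_3 = 89·cos37.8° = 70.3; c'Δl = 10.99; W sinα = 54.5
Slice 4: Δl = 1.7/cos54.7° = 2.942 m; N'_4 = 53·cos54.7° = 30.6; c'Δl = 18.24; W sinα = 43.3
Σc'Δl = 57.6 kN/m; ΣN' = 251.5 kN/m; ΣW sinα = 144.8 kN/m
Resisting = 57.6 + 251.5·tan25.3° = 57.6 + 118.9 = 176.5 kN/m
FS = 176.5 / 144.8 = 1.219

FS = 1.22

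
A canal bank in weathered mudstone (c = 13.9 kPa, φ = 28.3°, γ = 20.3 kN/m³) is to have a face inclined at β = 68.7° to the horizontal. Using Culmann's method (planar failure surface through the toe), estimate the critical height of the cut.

Culmann's analysis gives the critical failure plane at α_cr = (β + φ)/2 = (68.7 + 28.3)/2 = 48.5°, and the critical height
H_c = (4c/γ) · sinβ cosφ / [1 − cos(β − φ)]
    = (4·13.9/20.3) · sin68.7°·cos28.3° / [1 − cos(40.4°)]
    = 2.739 · 0.9317·0.8805 / [1 − 0.7615]
    = 2.739 · 0.8203 / 0.2385
    = 9.42 m

H_c = 9.42 m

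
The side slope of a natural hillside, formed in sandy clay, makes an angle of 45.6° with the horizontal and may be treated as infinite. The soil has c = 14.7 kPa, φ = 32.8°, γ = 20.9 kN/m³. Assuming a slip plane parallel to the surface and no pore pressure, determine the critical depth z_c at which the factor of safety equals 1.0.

Setting FS = 1.00 in FS = [c + γz cos²β tanφ] / [γz sinβ cosβ] and solving for z:
z = c / [γ cosβ (FS·sinβ − cosβ·tanφ)]
  = 14.7 / [20.9·cos45.6°·(1.00·sin45.6° − cos45.6°·tan32.8°)]
  = 14.7 / [20.9·0.6997·(1.00·0.7145 − 0.6997·0.6445)]
  = 14.7 / 3.8542 = 3.814 m

z_c = 3.81 m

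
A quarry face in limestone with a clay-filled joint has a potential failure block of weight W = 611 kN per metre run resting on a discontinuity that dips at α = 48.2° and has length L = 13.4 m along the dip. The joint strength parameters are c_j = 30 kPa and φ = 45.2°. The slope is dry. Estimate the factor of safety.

FS = 1.78

Resolving the block weight along and normal to the plane and applying the Mohr–Coulomb strength on the joint:
N' = W cosα = 611·cos48.2° = 407.3 kN/m
Driving force T = W sinα = 611·sin48.2° = 455.5 kN/m
Resisting force R = c_j·L + N'·tanφ = 30·13.4 + 407.3·tan45.2° = 402.0 + 410.1 = 812.1 kN/m
FS = R / T = 812.1 / 455.5 = 1.783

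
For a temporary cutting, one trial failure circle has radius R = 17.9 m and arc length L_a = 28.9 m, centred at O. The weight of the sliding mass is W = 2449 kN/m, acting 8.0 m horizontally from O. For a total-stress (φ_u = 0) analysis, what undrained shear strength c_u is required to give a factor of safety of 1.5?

c_u = 56.8 kPa

FS = c_u·L_a·R / (W·d), so c_u = FS·W·d / (L_a·R).
c_u = 1.5·2449·8.0 / (28.90·17.9) = 29388.0 / 517.31 = 56.81 kPa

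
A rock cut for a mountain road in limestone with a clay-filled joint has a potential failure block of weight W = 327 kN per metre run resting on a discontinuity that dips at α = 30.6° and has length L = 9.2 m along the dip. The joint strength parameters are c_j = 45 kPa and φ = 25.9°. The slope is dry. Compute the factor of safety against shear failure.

Resolving the block weight along and normal to the plane and applying the Mohr–Coulomb strength on the joint:
N' = W cosα = 327·cos30.6° = 281.5 kN/m
Driving force T = W sinα = 327·sin30.6° = 166.5 kN/m
Resisting force R = c_j·L + N'·tanφ = 45·9.2 + 281.5·tan25.9° = 414.0 + 136.7 = 550.7 kN/m
FS = R / T = 550.7 / 166.5 = 3.308

FS = 3.31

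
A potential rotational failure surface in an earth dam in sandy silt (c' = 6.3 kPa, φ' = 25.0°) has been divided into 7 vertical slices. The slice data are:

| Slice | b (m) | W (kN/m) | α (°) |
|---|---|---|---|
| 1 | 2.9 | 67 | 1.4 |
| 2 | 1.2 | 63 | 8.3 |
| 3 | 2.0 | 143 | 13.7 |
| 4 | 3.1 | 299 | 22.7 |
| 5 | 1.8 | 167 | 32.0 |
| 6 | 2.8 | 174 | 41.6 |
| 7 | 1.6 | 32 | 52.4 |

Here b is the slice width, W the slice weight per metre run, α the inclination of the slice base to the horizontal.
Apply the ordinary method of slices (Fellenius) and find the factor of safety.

FS = 1.29

Ordinary method of slices: FS = Σ[c'·Δl_i + (W_i cosα_i)·tanφ'] / Σ W_i sinα_i, with Δl_i = b_i / cosα_i.
Slice 1: Δl = 2.9/cos1.4° = 2.901 m; N'_1 = 67·cos1.4° = 67.0; c'Δl = 18.28; W sinα = 1.6
Slice 2: Δl = 1.2/cos8.3° = 1.213 m; N'_2 = 63·cos8.3° = 62.3; c'Δl = 7.64; W sinα = 9.1
Slice 3: Δl = 2.0/cos13.7° = 2.059 m; N'_3 = 143·cos13.7° = 138.9; c'Δl = 12.97; W sinα = 33.9
Slice 4: Δl = 3.1/cos22.7° = 3.360 m; N'_4 = 299·cos22.7° = 275.8; c'Δl = 21.17; W sinα = 115.4
Slice 5: Δl = 1.8/cos32.0° = 2.123 m; N'_5 = 167·cos32.0° = 141.6; c'Δl = 13.37; W sinα = 88.5
Slice 6: Δl = 2.8/cos41.6° = 3.744 m; N'_6 = 174·cos41.6° = 130.1; c'Δl = 23.59; W sinα = 115.5
Slice 7: Δl = 1.6/cos52.4° = 2.622 m; N'_7 = 32·cos52.4° = 19.5; c'Δl = 16.52; W sinα = 25.4
Σc'Δl = 113.5 kN/m; ΣN' = 835.4 kN/m; ΣW sinα = 389.4 kN/m
Resisting = 113.5 + 835.4·tan25.0° = 113.5 + 389.5 = 503.1 kN/m
FS = 503.1 / 389.4 = 1.292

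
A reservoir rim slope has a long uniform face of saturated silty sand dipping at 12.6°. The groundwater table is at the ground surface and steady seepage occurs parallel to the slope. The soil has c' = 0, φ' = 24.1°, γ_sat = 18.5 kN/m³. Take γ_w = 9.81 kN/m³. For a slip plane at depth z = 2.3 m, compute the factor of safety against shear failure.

With seepage parallel to the slope and the water table at the surface, the effective normal stress on the slip plane uses the buoyant unit weight γ' = γ_sat − γ_w while the driving shear stress uses γ_sat:
FS = [c' + γ' z cos²β tanφ'] / [γ_sat z sinβ cosβ]
(For c' = 0 this reduces to FS = (γ'/γ_sat)·tanφ'/tanβ.)
γ' = 18.5 − 9.81 = 8.69 kN/m³
Numerator = 0.0 + 8.69·2.3·cos²12.6°·tan24.1° = 0.0 + 8.69·2.3·0.9524·0.4473 = 8.515 kPa
Denominator = 18.5·2.3·sin12.6°·cos12.6° = 18.5·2.3·0.2181·0.9759 = 9.058 kPa
FS = 8.515 / 9.058 = 0.940

FS = 0.94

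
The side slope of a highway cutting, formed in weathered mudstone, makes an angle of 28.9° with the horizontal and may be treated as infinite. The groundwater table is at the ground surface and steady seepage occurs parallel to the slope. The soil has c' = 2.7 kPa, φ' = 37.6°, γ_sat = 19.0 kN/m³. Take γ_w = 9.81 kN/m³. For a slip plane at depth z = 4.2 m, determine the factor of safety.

With seepage parallel to the slope and the water table at the surface, the effective normal stress on the slip plane uses the buoyant unit weight γ' = γ_sat − γ_w while the driving shear stress uses γ_sat:
FS = [c' + γ' z cos²β tanφ'] / [γ_sat z sinβ cosβ]
γ' = 19.0 − 9.81 = 9.19 kN/m³
Numerator = 2.7 + 9.19·4.2·cos²28.9°·tan37.6° = 2.7 + 9.19·4.2·0.7664·0.7701 = 25.482 kPa
Denominator = 19.0·4.2·sin28.9°·cos28.9° = 19.0·4.2·0.4833·0.8755 = 33.763 kPa
FS = 25.482 / 33.763 = 0.755

FS = 0.75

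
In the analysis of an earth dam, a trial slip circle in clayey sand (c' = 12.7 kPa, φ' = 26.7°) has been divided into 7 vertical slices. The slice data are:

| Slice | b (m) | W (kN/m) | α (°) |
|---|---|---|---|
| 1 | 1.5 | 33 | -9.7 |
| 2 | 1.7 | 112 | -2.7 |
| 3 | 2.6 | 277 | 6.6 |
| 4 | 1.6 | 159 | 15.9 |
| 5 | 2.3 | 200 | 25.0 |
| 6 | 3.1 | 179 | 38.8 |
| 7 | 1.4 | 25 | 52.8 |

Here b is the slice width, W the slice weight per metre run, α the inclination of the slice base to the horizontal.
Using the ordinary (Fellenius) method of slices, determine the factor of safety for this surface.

Ordinary method of slices: FS = Σ[c'·Δl_i + (W_i cosα_i)·tanφ'] / Σ W_i sinα_i, with Δl_i = b_i / cosα_i.
Slice 1: Δl = 1.5/cos(-9.7°) = 1.522 m; N'_1 = 33·cos(-9.7°) = 32.5; c'Δl = 19.33; W sinα = -5.6
Slice 2: Δl = 1.7/cos(-2.7°) = 1.702 m; N'_2 = 112·cos(-2.7°) = 111.9; c'Δl = 21.61; W sinα = -5.3
Slice 3: Δl = 2.6/cos6.6° = 2.617 m; N'_3 = 277·cos6.6° = 275.2; c'Δl = 33.24; W sinα = 31.8
Slice 4: Δl = 1.6/cos15.9° = 1.664 m; N'_4 = 159·cos15.9° = 152.9; c'Δl = 21.13; W sinα = 43.6
Slice 5: Δl = 2.3/cos25.0° = 2.538 m; N'_5 = 200·cos25.0° = 181.3; c'Δl = 32.23; W sinα = 84.5
Slice 6: Δl = 3.1/cos38.8° = 3.978 m; N'_6 = 179·cos38.8° = 139.5; c'Δl = 50.52; W sinα = 112.2
Slice 7: Δl = 1.4/cos52.8° = 2.316 m; N'_7 = 25·cos52.8° = 15.1; c'Δl = 29.41; W sinα = 19.9
Σc'Δl = 207.5 kN/m; ΣN' = 908.4 kN/m; ΣW sinα = 281.2 kN/m
Resisting = 207.5 + 908.4·tan26.7° = 207.5 + 456.9 = 664.3 kN/m
FS = 664.3 / 281.2 = 2.363

FS = 2.36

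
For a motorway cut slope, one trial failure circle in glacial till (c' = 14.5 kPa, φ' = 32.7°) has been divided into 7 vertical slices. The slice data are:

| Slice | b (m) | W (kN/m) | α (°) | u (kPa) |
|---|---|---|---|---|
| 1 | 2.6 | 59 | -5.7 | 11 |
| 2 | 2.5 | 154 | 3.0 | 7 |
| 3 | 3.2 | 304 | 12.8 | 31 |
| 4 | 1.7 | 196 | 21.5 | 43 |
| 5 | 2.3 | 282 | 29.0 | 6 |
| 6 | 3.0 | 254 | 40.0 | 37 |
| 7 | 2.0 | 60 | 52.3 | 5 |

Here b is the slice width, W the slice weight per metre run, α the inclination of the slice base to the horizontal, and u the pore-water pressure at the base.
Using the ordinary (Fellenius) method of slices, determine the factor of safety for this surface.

FS = 1.60

Ordinary method of slices: FS = Σ[c'·Δl_i + (W_i cosα_i − u_i·Δl_i)·tanφ'] / Σ W_i sinα_i, with Δl_i = b_i / cosα_i.
Slice 1: Δl = 2.6/cos(-5.7°) = 2.613 m; N'_1 = 59·cos(-5.7°) − 11·2.613 = 30.0; c'Δl = 37.89; W sinα = -5.9
Slice 2: Δl = 2.5/cos3.0° = 2.503 m; N'_2 = 154·cos3.0° − 7·2.503 = 136.3; c'Δl = 36.30; W sinα = 8.1
Slice 3: Δl = 3.2/cos12.8° = 3.282 m; N'_3 = 304·cos12.8° − 31·3.282 = 194.7; c'Δl = 47.58; W sinα = 67.4
Slice 4: Δl = 1.7/cos21.5° = 1.827 m; N'_4 = 196·cos21.5° − 43·1.827 = 103.8; c'Δl = 26.49; W sinα = 71.8
Slice 5: Δl = 2.3/cos29.0° = 2.630 m; N'_5 = 282·cos29.0° − 6·2.630 = 230.9; c'Δl = 38.13; W sinα = 136.7
Slice 6: Δl = 3.0/cos40.0° = 3.916 m; N'_6 = 254·cos40.0° − 37·3.916 = 49.7; c'Δl = 56.79; W sinα = 163.3
Slice 7: Δl = 2.0/cos52.3° = 3.271 m; N'_7 = 60·cos52.3° − 5·3.271 = 20.3; c'Δl = 47.42; W sinα = 47.5
Σc'Δl = 290.6 kN/m; ΣN' = 765.6 kN/m; ΣW sinα = 488.8 kN/m
Resisting = 290.6 + 765.6·tan32.7° = 290.6 + 491.5 = 782.1 kN/m
FS = 782.1 / 488.8 = 1.600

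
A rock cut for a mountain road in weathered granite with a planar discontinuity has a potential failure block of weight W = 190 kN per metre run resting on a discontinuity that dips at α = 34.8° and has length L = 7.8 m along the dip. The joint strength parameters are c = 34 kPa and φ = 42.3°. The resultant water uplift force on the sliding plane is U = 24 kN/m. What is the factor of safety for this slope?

Resolving the block weight along and normal to the plane and applying the Mohr–Coulomb strength on the joint:
N' = W cosα − U = 190·cos34.8° − 24 = 132.0 kN/m
Driving force T = W sinα = 190·sin34.8° = 108.4 kN/m
Resisting force R = c·L + N'·tanφ = 34·7.8 + 132.0·tan42.3° = 265.2 + 120.1 = 385.3 kN/m
FS = R / T = 385.3 / 108.4 = 3.554

FS = 3.55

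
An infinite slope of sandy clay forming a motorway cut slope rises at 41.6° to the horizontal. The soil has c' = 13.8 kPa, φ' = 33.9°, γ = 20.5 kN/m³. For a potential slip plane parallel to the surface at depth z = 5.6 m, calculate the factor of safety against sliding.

For an infinite slope with a slip plane parallel to the surface (no pore pressure): FS = [c' + γz cos²β tanφ'] / [γz sinβ cosβ].
γz = 20.5·5.6 = 114.80 kN/m²
Numerator = 13.8 + 114.80·cos²41.6°·tan33.9° = 13.8 + 114.80·0.5592·0.6720 = 56.938 kPa
Denominator = 114.80·sin41.6°·cos41.6° = 114.80·0.6639·0.7478 = 56.996 kPa
FS = 56.938 / 56.996 = 0.999

FS = 1.00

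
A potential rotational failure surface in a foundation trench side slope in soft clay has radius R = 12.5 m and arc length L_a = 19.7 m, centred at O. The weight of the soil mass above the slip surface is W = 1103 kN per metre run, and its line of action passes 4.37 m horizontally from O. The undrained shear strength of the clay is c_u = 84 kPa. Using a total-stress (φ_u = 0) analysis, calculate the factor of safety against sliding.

Taking moments about the centre O, the resisting moment is provided by the undrained shear strength acting along the arc:
M_R = c_u·L_a·R = 84·19.70·12.5 = 20685.0 kN·m/m
M_D = W·d = 1103·4.37 = 4820.1 kN·m/m
FS = M_R / M_D = 20685.0 / 4820.1 = 4.291

FS = 4.29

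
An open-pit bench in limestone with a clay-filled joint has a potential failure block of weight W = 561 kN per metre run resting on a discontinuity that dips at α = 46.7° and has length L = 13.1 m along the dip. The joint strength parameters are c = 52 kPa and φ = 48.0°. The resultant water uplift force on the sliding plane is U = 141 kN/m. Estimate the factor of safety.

FS = 2.33

Resolving the block weight along and normal to the plane and applying the Mohr–Coulomb strength on the joint:
N' = W cosα − U = 561·cos46.7° − 141 = 243.7 kN/m
Driving force T = W sinα = 561·sin46.7° = 408.3 kN/m
Resisting force R = c·L + N'·tanφ = 52·13.1 + 243.7·tan48.0° = 681.2 + 270.7 = 951.9 kN/m
FS = R / T = 951.9 / 408.3 = 2.331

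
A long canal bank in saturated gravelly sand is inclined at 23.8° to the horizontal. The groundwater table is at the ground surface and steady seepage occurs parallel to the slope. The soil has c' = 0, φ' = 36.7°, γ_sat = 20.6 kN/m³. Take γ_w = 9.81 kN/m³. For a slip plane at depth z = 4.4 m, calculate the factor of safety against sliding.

With seepage parallel to the slope and the water table at the surface, the effective normal stress on the slip plane uses the buoyant unit weight γ' = γ_sat − γ_w while the driving shear stress uses γ_sat:
FS = [c' + γ' z cos²β tanφ'] / [γ_sat z sinβ cosβ]
(For c' = 0 this reduces to FS = (γ'/γ_sat)·tanφ'/tanβ.)
γ' = 20.6 − 9.81 = 10.79 kN/m³
Numerator = 0.0 + 10.79·4.4·cos²23.8°·tan36.7° = 0.0 + 10.79·4.4·0.8372·0.7454 = 29.625 kPa
Denominator = 20.6·4.4·sin23.8°·cos23.8° = 20.6·4.4·0.4035·0.9150 = 33.467 kPa
FS = 29.625 / 33.467 = 0.885

FS = 0.89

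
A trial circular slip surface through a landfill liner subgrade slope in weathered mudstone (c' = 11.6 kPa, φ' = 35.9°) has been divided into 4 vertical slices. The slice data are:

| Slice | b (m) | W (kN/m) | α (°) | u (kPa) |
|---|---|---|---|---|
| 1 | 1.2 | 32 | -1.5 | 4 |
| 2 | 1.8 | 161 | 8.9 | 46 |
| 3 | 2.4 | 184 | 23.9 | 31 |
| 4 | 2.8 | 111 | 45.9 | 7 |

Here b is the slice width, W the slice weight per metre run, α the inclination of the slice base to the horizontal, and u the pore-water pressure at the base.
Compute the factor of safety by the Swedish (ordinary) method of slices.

FS = 1.60

Ordinary method of slices: FS = Σ[c'·Δl_i + (W_i cosα_i − u_i·Δl_i)·tanφ'] / Σ W_i sinα_i, with Δl_i = b_i / cosα_i.
Slice 1: Δl = 1.2/cos(-1.5°) = 1.200 m; N'_1 = 32·cos(-1.5°) − 4·1.200 = 27.2; c'Δl = 13.92; W sinα = -0.8
Slice 2: Δl = 1.8/cos8.9° = 1.822 m; N'_2 = 161·cos8.9° − 46·1.822 = 75.3; c'Δl = 21.13; W sinα = 24.9
Slice 3: Δl = 2.4/cos23.9° = 2.625 m; N'_3 = 184·cos23.9° − 31·2.625 = 86.8; c'Δl = 30.45; W sinα = 74.5
Slice 4: Δl = 2.8/cos45.9° = 4.023 m; N'_4 = 111·cos45.9° − 7·4.023 = 49.1; c'Δl = 46.67; W sinα = 79.7
Σc'Δl = 112.2 kN/m; ΣN' = 238.4 kN/m; ΣW sinα = 178.3 kN/m
Resisting = 112.2 + 238.4·tan35.9° = 112.2 + 172.5 = 284.7 kN/m
FS = 284.7 / 178.3 = 1.597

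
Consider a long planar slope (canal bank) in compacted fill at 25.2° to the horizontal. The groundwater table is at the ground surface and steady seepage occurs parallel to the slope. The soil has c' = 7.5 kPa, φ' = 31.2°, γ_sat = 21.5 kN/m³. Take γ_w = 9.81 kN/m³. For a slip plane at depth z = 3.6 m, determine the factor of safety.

With seepage parallel to the slope and the water table at the surface, the effective normal stress on the slip plane uses the buoyant unit weight γ' = γ_sat − γ_w while the driving shear stress uses γ_sat:
FS = [c' + γ' z cos²β tanφ'] / [γ_sat z sinβ cosβ]
γ' = 21.5 − 9.81 = 11.69 kN/m³
Numerator = 7.5 + 11.69·3.6·cos²25.2°·tan31.2° = 7.5 + 11.69·3.6·0.8187·0.6056 = 28.366 kPa
Denominator = 21.5·3.6·sin25.2°·cos25.2° = 21.5·3.6·0.4258·0.9048 = 29.819 kPa
FS = 28.366 / 29.819 = 0.951

FS = 0.95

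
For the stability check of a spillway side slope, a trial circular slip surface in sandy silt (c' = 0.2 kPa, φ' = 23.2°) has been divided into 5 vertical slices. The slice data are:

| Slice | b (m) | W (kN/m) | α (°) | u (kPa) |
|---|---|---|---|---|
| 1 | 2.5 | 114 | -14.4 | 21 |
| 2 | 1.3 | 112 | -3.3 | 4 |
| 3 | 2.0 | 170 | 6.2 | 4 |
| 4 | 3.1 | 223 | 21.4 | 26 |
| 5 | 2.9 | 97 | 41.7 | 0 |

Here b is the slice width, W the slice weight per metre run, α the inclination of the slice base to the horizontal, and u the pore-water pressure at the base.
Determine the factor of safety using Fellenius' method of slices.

FS = 1.73

Ordinary method of slices: FS = Σ[c'·Δl_i + (W_i cosα_i − u_i·Δl_i)·tanφ'] / Σ W_i sinα_i, with Δl_i = b_i / cosα_i.
Slice 1: Δl = 2.5/cos(-14.4°) = 2.581 m; N'_1 = 114·cos(-14.4°) − 21·2.581 = 56.2; c'Δl = 0.52; W sinα = -28.4
Slice 2: Δl = 1.3/cos(-3.3°) = 1.302 m; N'_2 = 112·cos(-3.3°) − 4·1.302 = 106.6; c'Δl = 0.26; W sinα = -6.4
Slice 3: Δl = 2.0/cos6.2° = 2.012 m; N'_3 = 170·cos6.2° − 4·2.012 = 161.0; c'Δl = 0.40; W sinα = 18.4
Slice 4: Δl = 3.1/cos21.4° = 3.330 m; N'_4 = 223·cos21.4° − 26·3.330 = 121.1; c'Δl = 0.67; W sinα = 81.4
Slice 5: Δl = 2.9/cos41.7° = 3.884 m; N'_5 = 97·cos41.7° − 0·3.884 = 72.4; c'Δl = 0.78; W sinα = 64.5
Σc'Δl = 2.6 kN/m; ΣN' = 517.3 kN/m; ΣW sinα = 129.5 kN/m
Resisting = 2.6 + 517.3·tan23.2° = 2.6 + 221.7 = 224.3 kN/m
FS = 224.3 / 129.5 = 1.733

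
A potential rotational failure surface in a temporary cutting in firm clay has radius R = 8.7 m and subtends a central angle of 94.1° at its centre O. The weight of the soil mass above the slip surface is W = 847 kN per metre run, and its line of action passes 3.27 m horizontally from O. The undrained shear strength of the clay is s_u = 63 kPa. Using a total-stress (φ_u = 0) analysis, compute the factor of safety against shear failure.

FS = 2.83

Taking moments about the centre O, the resisting moment is provided by the undrained shear strength acting along the arc:
Arc length L_a = R·θ = 8.7·(94.1°·π/180) = 8.7·1.6424 = 14.29 m
M_R = s_u·L_a·R = 63·14.29·8.7 = 7831.5 kN·m/m
M_D = W·d = 847·3.27 = 2769.7 kN·m/m
FS = M_R / M_D = 7831.5 / 2769.7 = 2.828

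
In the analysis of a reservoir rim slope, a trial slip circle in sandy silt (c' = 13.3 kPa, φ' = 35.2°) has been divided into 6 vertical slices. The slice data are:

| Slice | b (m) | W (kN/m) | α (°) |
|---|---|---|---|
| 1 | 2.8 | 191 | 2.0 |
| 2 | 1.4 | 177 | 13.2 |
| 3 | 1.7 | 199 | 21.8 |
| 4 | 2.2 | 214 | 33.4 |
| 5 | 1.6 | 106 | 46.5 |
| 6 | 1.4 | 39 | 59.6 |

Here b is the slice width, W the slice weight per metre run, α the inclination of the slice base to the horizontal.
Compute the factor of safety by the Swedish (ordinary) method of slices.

FS = 2.18

Ordinary method of slices: FS = Σ[c'·Δl_i + (W_i cosα_i)·tanφ'] / Σ W_i sinα_i, with Δl_i = b_i / cosα_i.
Slice 1: Δl = 2.8/cos2.0° = 2.802 m; N'_1 = 191·cos2.0° = 190.9; c'Δl = 37.26; W sinα = 6.7
Slice 2: Δl = 1.4/cos13.2° = 1.438 m; N'_2 = 177·cos13.2° = 172.3; c'Δl = 19.13; W sinα = 40.4
Slice 3: Δl = 1.7/cos21.8° = 1.831 m; N'_3 = 199·cos21.8° = 184.8; c'Δl = 24.35; W sinα = 73.9
Slice 4: Δl = 2.2/cos33.4° = 2.635 m; N'_4 = 214·cos33.4° = 178.7; c'Δl = 35.05; W sinα = 117.8
Slice 5: Δl = 1.6/cos46.5° = 2.324 m; N'_5 = 106·cos46.5° = 73.0; c'Δl = 30.91; W sinα = 76.9
Slice 6: Δl = 1.4/cos59.6° = 2.767 m; N'_6 = 39·cos59.6° = 19.7; c'Δl = 36.80; W sinα = 33.6
Σc'Δl = 183.5 kN/m; ΣN' = 819.3 kN/m; ΣW sinα = 349.3 kN/m
Resisting = 183.5 + 819.3·tan35.2° = 183.5 + 578.0 = 761.5 kN/m
FS = 761.5 / 349.3 = 2.180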